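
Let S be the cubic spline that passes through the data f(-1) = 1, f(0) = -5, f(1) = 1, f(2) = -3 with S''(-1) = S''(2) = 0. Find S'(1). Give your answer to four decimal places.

Let M_i = S''(x_i). Step sizes h_i = 1, 1, 1; slopes of the chords Δ_i = (y_(i+1) - y_i)/h_i = -6, 6, -4.
  1·M_0 + 4·M_1 + 1·M_2 = 6(Δ_1 - Δ_0) = 72
  1·M_1 + 4·M_2 + 1·M_3 = 6(Δ_2 - Δ_1) = -60
Natural end conditions: M_0 = M_3 = 0.
Hence M_0 = 0, M_1 = 116/5, M_2 = -104/5, M_3 = 0.
On [1, 2], S'(x) = b_2 + 2c_2·(x - 1) + 3d_2·(x - 1)² with b_2 = Δ_2 - h_2(2M_2 + M_3)/6 = 44/15, c_2 = M_2/2 = -52/5, d_2 = (M_3 - M_2)/(6h_2) = 52/15. So S'(1) = 44/15.

2.9333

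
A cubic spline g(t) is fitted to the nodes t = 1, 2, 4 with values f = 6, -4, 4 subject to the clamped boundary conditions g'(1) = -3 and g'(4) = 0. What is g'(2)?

-7

Put σ_i = g'' at the i-th knot. Here h = (1, 2) and Δ = (-10, 4), so the interior equations h_(i-1)·σ_(i-1) + 2(h_(i-1)+h_i)·σ_i + h_i·σ_(i+1) = 6(Δ_i − Δ_(i-1)) read
  1·σ_0 + 6·σ_1 + 2·σ_2 = 6(Δ_1 - Δ_0) = 84
Clamped end conditions give two more equations: 2h_0·σ_0 + h_0·σ_1 = 6(Δ_0 - g'(1)) = -42 and h_1·σ_1 + 2h_1·σ_2 = 6(g'(4) - Δ_1) = -24.
Hence σ_0 = -34, σ_1 = 26, σ_2 = -19.
On [2, 4], g'(t) = b_1 + 2c_1·(t - 2) + 3d_1·(t - 2)² with b_1 = Δ_1 - h_1(2σ_1 + σ_2)/6 = -7, c_1 = σ_1/2 = 13, d_1 = (σ_2 - σ_1)/(6h_1) = -15/4. So g'(2) = -7.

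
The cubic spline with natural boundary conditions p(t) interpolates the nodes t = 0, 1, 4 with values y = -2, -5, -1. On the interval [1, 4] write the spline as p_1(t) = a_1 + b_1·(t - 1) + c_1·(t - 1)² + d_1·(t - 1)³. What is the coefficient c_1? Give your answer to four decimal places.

Put M_i = p'' at the i-th knot. Here h = (1, 3) and Δ = (-3, 4/3), so the interior equations h_(i-1)·M_(i-1) + 2(h_(i-1)+h_i)·M_i + h_i·M_(i+1) = 6(Δ_i − Δ_(i-1)) read
  1·M_0 + 8·M_1 + 3·M_2 = 6(Δ_1 - Δ_0) = 26
Natural end conditions: M_0 = M_2 = 0.
Solving the tridiagonal system: M_0 = 0, M_1 = 13/4, M_2 = 0.
On [1, 4], with p_1(t) = a_1 + b_1·(t - 1) + c_1·(t - 1)² + d_1·(t - 1)³: c_1 = M_1/2 = 13/8, d_1 = (M_2 - M_1)/(6h_1) = -13/72, b_1 = Δ_1 - h_1(2M_1 + M_2)/6 = -23/12.

1.6250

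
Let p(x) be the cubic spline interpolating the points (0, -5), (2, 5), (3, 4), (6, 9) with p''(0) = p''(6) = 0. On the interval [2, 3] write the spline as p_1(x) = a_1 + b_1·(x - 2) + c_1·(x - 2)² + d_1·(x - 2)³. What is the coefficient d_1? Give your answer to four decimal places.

1.5461

Write σ_i for p''(x_i). With h_i = 2, 1, 3 and divided differences Δ_i = 5, -1, 5/3, the continuity of p' gives the tridiagonal system
  2·σ_0 + 6·σ_1 + 1·σ_2 = 6(Δ_1 - Δ_0) = -36
  1·σ_1 + 8·σ_2 + 3·σ_3 = 6(Δ_2 - Δ_1) = 16
Natural end conditions: σ_0 = σ_3 = 0.
Forward elimination and back-substitution give σ_0 = 0, σ_1 = -304/47, σ_2 = 132/47, σ_3 = 0.
On [2, 3], with p_1(x) = a_1 + b_1·(x - 2) + c_1·(x - 2)² + d_1·(x - 2)³: c_1 = σ_1/2 = -152/47, d_1 = (σ_2 - σ_1)/(6h_1) = 218/141, b_1 = Δ_1 - h_1(2σ_1 + σ_2)/6 = 97/141.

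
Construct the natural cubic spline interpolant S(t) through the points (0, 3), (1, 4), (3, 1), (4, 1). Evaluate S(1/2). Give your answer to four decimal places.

Put M_i = S'' at the i-th knot. Here h = (1, 2, 1) and Δ = (1, -3/2, 0), so the interior equations h_(i-1)·M_(i-1) + 2(h_(i-1)+h_i)·M_i + h_i·M_(i+1) = 6(Δ_i − Δ_(i-1)) read
  1·M_0 + 6·M_1 + 2·M_2 = 6(Δ_1 - Δ_0) = -15
  2·M_1 + 6·M_2 + 1·M_3 = 6(Δ_2 - Δ_1) = 9
Natural end conditions: M_0 = M_3 = 0.
Forward elimination and back-substitution give M_0 = 0, M_1 = -27/8, M_2 = 21/8, M_3 = 0.
On [0, 1], S(t) = 3 + 25/16·t + 0·t² - 9/16·t³.
With t = 1/2: S(1/2) = 475/128.

3.7109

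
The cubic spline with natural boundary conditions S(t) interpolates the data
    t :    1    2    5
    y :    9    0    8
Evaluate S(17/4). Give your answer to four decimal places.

2.9238

With M_i denoting the second derivative at x_i, h_i = 1, 3, and Δ_i = (y_(i+1) − y_i)/h_i = -9, 8/3:
  1·M_0 + 8·M_1 + 3·M_2 = 6(Δ_1 - Δ_0) = 70
Natural end conditions: M_0 = M_2 = 0.
Hence M_0 = 0, M_1 = 35/4, M_2 = 0.
On [2, 5], S(t) = 0 - 73/12·(t - 2) + 35/8·(t - 2)² - 35/72·(t - 2)³.
With (t - 2) = 9/4: S(17/4) = 1497/512.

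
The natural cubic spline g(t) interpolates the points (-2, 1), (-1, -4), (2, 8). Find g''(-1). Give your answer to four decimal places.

6.7500

Put m_i = g'' at the i-th knot. Here h = (1, 3) and Δ = (-5, 4), so the interior equations h_(i-1)·m_(i-1) + 2(h_(i-1)+h_i)·m_i + h_i·m_(i+1) = 6(Δ_i − Δ_(i-1)) read
  1·m_0 + 8·m_1 + 3·m_2 = 6(Δ_1 - Δ_0) = 54
Natural end conditions: m_0 = m_2 = 0.
Forward elimination and back-substitution give m_0 = 0, m_1 = 27/4, m_2 = 0.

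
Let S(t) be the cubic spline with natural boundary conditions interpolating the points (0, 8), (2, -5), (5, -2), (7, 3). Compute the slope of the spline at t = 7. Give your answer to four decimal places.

Put σ_i = S'' at the i-th knot. Here h = (2, 3, 2) and Δ = (-13/2, 1, 5/2), so the interior equations h_(i-1)·σ_(i-1) + 2(h_(i-1)+h_i)·σ_i + h_i·σ_(i+1) = 6(Δ_i − Δ_(i-1)) read
  2·σ_0 + 10·σ_1 + 3·σ_2 = 6(Δ_1 - Δ_0) = 45
  3·σ_1 + 10·σ_2 + 2·σ_3 = 6(Δ_2 - Δ_1) = 9
Natural end conditions: σ_0 = σ_3 = 0.
Solving: σ_0 = 0, σ_1 = 423/91, σ_2 = -45/91, σ_3 = 0.
On [5, 7], S'(t) = b_2 + 2c_2·(t - 5) + 3d_2·(t - 5)² with b_2 = Δ_2 - h_2(2σ_2 + σ_3)/6 = 515/182, c_2 = σ_2/2 = -45/182, d_2 = (σ_3 - σ_2)/(6h_2) = 15/364. So S'(7) = 425/182.

2.3352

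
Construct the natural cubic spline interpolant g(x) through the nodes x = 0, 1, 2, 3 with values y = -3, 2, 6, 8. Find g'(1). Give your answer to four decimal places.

4.7333

With σ_i denoting the second derivative at x_i, h_i = 1, 1, 1, and Δ_i = (y_(i+1) − y_i)/h_i = 5, 4, 2:
  1·σ_0 + 4·σ_1 + 1·σ_2 = 6(Δ_1 - Δ_0) = -6
  1·σ_1 + 4·σ_2 + 1·σ_3 = 6(Δ_2 - Δ_1) = -12
Natural end conditions: σ_0 = σ_3 = 0.
Forward elimination and back-substitution give σ_0 = 0, σ_1 = -4/5, σ_2 = -14/5, σ_3 = 0.
On [1, 2], g'(x) = b_1 + 2c_1·(x - 1) + 3d_1·(x - 1)² with b_1 = Δ_1 - h_1(2σ_1 + σ_2)/6 = 71/15, c_1 = σ_1/2 = -2/5, d_1 = (σ_2 - σ_1)/(6h_1) = -1/3. So g'(1) = 71/15.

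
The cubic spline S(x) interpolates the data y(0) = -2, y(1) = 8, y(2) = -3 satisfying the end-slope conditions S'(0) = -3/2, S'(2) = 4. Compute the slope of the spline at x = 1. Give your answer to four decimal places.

-1.3750

Write M_i for S''(x_i). With h_i = 1, 1 and divided differences Δ_i = 10, -11, the continuity of S' gives the tridiagonal system
  1·M_0 + 4·M_1 + 1·M_2 = 6(Δ_1 - Δ_0) = -126
Clamped end conditions give two more equations: 2h_0·M_0 + h_0·M_1 = 6(Δ_0 - S'(0)) = 69 and h_1·M_1 + 2h_1·M_2 = 6(S'(2) - Δ_1) = 90.
Forward elimination and back-substitution give M_0 = 275/4, M_1 = -137/2, M_2 = 317/4.
On [1, 2], S'(x) = b_1 + 2c_1·(x - 1) + 3d_1·(x - 1)² with b_1 = Δ_1 - h_1(2M_1 + M_2)/6 = -11/8, c_1 = M_1/2 = -137/4, d_1 = (M_2 - M_1)/(6h_1) = 197/8. So S'(1) = -11/8.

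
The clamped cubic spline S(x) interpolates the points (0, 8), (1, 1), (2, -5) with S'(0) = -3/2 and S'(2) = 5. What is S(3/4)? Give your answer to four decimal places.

3.5176

With m_i denoting the second derivative at x_i, h_i = 1, 1, and Δ_i = (y_(i+1) − y_i)/h_i = -7, -6:
  1·m_0 + 4·m_1 + 1·m_2 = 6(Δ_1 - Δ_0) = 6
Clamped end conditions give two more equations: 2h_0·m_0 + h_0·m_1 = 6(Δ_0 - S'(0)) = -33 and h_1·m_1 + 2h_1·m_2 = 6(S'(2) - Δ_1) = 66.
Forward elimination and back-substitution give m_0 = -59/4, m_1 = -7/2, m_2 = 139/4.
On [0, 1], S(x) = 8 - 3/2·x - 59/8·x² + 15/8·x³.
With x = 3/4: S(3/4) = 1801/512.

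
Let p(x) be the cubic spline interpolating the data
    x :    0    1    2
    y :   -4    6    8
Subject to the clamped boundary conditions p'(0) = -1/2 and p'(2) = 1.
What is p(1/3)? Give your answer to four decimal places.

-2.1389

With σ_i denoting the second derivative at x_i, h_i = 1, 1, and Δ_i = (y_(i+1) − y_i)/h_i = 10, 2:
  1·σ_0 + 4·σ_1 + 1·σ_2 = 6(Δ_1 - Δ_0) = -48
Clamped end conditions give two more equations: 2h_0·σ_0 + h_0·σ_1 = 6(Δ_0 - p'(0)) = 63 and h_1·σ_1 + 2h_1·σ_2 = 6(p'(2) - Δ_1) = -6.
Hence σ_0 = 177/4, σ_1 = -51/2, σ_2 = 39/4.
On [0, 1], p(x) = -4 - 1/2·x + 177/8·x² - 93/8·x³.
With x = 1/3: p(1/3) = -77/36.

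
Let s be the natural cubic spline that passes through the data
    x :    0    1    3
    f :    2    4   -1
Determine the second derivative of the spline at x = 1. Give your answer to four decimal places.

-4.5000

Write M_i for s''(x_i). With h_i = 1, 2 and divided differences Δ_i = 2, -5/2, the continuity of s' gives the tridiagonal system
  1·M_0 + 6·M_1 + 2·M_2 = 6(Δ_1 - Δ_0) = -27
Natural end conditions: M_0 = M_2 = 0.
Solving the tridiagonal system: M_0 = 0, M_1 = -9/2, M_2 = 0.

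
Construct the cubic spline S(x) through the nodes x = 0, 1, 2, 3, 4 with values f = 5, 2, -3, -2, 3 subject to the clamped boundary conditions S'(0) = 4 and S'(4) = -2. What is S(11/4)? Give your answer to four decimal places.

Write m_i for S''(x_i). With h_i = 1, 1, 1, 1 and divided differences Δ_i = -3, -5, 1, 5, the continuity of S' gives the tridiagonal system
  1·m_0 + 4·m_1 + 1·m_2 = 6(Δ_1 - Δ_0) = -12
  1·m_1 + 4·m_2 + 1·m_3 = 6(Δ_2 - Δ_1) = 36
  1·m_2 + 4·m_3 + 1·m_4 = 6(Δ_3 - Δ_2) = 24
Clamped end conditions give two more equations: 2h_0·m_0 + h_0·m_1 = 6(Δ_0 - S'(0)) = -42 and h_3·m_3 + 2h_3·m_4 = 6(S'(4) - Δ_3) = -42.
Solving: m_0 = -150/7, m_1 = 6/7, m_2 = 6, m_3 = 78/7, m_4 = -186/7.
On [2, 3], S(x) = -3 - 20/7·(x - 2) + 3·(x - 2)² + 6/7·(x - 2)³.
With (x - 2) = 3/4: S(11/4) = -99/32.

-3.0938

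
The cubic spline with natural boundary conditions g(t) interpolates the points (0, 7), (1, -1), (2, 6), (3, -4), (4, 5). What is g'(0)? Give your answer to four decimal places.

-13.5714

With m_i denoting the second derivative at x_i, h_i = 1, 1, 1, 1, and Δ_i = (y_(i+1) − y_i)/h_i = -8, 7, -10, 9:
  1·m_0 + 4·m_1 + 1·m_2 = 6(Δ_1 - Δ_0) = 90
  1·m_1 + 4·m_2 + 1·m_3 = 6(Δ_2 - Δ_1) = -102
  1·m_2 + 4·m_3 + 1·m_4 = 6(Δ_3 - Δ_2) = 114
Natural end conditions: m_0 = m_4 = 0.
Solving the tridiagonal system: m_0 = 0, m_1 = 234/7, m_2 = -306/7, m_3 = 276/7, m_4 = 0.
On [0, 1], g'(t) = b_0 + 2c_0·t + 3d_0·t² with b_0 = Δ_0 - h_0(2m_0 + m_1)/6 = -95/7, c_0 = m_0/2 = 0, d_0 = (m_1 - m_0)/(6h_0) = 39/7. So g'(0) = -95/7.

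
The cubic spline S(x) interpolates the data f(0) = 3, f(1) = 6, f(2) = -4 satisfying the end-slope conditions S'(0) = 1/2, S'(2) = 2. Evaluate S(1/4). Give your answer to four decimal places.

3.8145

Let m_i = S''(x_i). Step sizes h_i = 1, 1; slopes of the chords Δ_i = (y_(i+1) - y_i)/h_i = 3, -10.
  1·m_0 + 4·m_1 + 1·m_2 = 6(Δ_1 - Δ_0) = -78
Clamped end conditions give two more equations: 2h_0·m_0 + h_0·m_1 = 6(Δ_0 - S'(0)) = 15 and h_1·m_1 + 2h_1·m_2 = 6(S'(2) - Δ_1) = 72.
Solving the tridiagonal system: m_0 = 111/4, m_1 = -81/2, m_2 = 225/4.
On [0, 1], S(x) = 3 + 1/2·x + 111/8·x² - 91/8·x³.
With x = 1/4: S(1/4) = 1953/512.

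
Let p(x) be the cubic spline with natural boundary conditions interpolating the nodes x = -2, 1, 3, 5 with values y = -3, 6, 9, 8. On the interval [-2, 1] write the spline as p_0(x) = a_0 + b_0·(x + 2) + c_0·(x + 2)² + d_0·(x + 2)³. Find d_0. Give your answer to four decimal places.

-0.0351

Put m_i = p'' at the i-th knot. Here h = (3, 2, 2) and Δ = (3, 3/2, -1/2), so the interior equations h_(i-1)·m_(i-1) + 2(h_(i-1)+h_i)·m_i + h_i·m_(i+1) = 6(Δ_i − Δ_(i-1)) read
  3·m_0 + 10·m_1 + 2·m_2 = 6(Δ_1 - Δ_0) = -9
  2·m_1 + 8·m_2 + 2·m_3 = 6(Δ_2 - Δ_1) = -12
Natural end conditions: m_0 = m_3 = 0.
Solving: m_0 = 0, m_1 = -12/19, m_2 = -51/38, m_3 = 0.
On [-2, 1], with p_0(x) = a_0 + b_0·(x + 2) + c_0·(x + 2)² + d_0·(x + 2)³: c_0 = m_0/2 = 0, d_0 = (m_1 - m_0)/(6h_0) = -2/57, b_0 = Δ_0 - h_0(2m_0 + m_1)/6 = 63/19.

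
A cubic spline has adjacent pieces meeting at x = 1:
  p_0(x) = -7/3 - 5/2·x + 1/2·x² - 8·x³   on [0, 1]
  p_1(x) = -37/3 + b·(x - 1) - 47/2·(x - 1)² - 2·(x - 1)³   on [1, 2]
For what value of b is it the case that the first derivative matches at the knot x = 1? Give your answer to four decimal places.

p_0'(x) = -5/2 + 1·x - 24·x², so p_0'(1) = -51/2. On the right, p_1'(1) = b, so b = -51/2.

-25.5000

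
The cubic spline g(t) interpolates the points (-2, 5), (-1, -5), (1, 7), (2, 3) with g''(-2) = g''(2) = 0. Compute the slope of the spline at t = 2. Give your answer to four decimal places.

Write M_i for g''(x_i). With h_i = 1, 2, 1 and divided differences Δ_i = -10, 6, -4, the continuity of g' gives the tridiagonal system
  1·M_0 + 6·M_1 + 2·M_2 = 6(Δ_1 - Δ_0) = 96
  2·M_1 + 6·M_2 + 1·M_3 = 6(Δ_2 - Δ_1) = -60
Natural end conditions: M_0 = M_3 = 0.
Hence M_0 = 0, M_1 = 87/4, M_2 = -69/4, M_3 = 0.
On [1, 2], g'(t) = b_2 + 2c_2·(t - 1) + 3d_2·(t - 1)² with b_2 = Δ_2 - h_2(2M_2 + M_3)/6 = 7/4, c_2 = M_2/2 = -69/8, d_2 = (M_3 - M_2)/(6h_2) = 23/8. So g'(2) = -55/8.

-6.8750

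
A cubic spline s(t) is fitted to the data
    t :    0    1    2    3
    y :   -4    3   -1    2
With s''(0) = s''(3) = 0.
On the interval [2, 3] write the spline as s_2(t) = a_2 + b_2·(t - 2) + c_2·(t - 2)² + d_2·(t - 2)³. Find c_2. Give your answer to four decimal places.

Let M_i = s''(x_i). Step sizes h_i = 1, 1, 1; slopes of the chords Δ_i = (y_(i+1) - y_i)/h_i = 7, -4, 3.
  1·M_0 + 4·M_1 + 1·M_2 = 6(Δ_1 - Δ_0) = -66
  1·M_1 + 4·M_2 + 1·M_3 = 6(Δ_2 - Δ_1) = 42
Natural end conditions: M_0 = M_3 = 0.
Solving the tridiagonal system: M_0 = 0, M_1 = -102/5, M_2 = 78/5, M_3 = 0.
On [2, 3], with s_2(t) = a_2 + b_2·(t - 2) + c_2·(t - 2)² + d_2·(t - 2)³: c_2 = M_2/2 = 39/5, d_2 = (M_3 - M_2)/(6h_2) = -13/5, b_2 = Δ_2 - h_2(2M_2 + M_3)/6 = -11/5.

7.8000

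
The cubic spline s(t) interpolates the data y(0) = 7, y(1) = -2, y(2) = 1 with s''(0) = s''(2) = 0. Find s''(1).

18

Let M_i = s''(x_i). Step sizes h_i = 1, 1; slopes of the chords Δ_i = (y_(i+1) - y_i)/h_i = -9, 3.
  1·M_0 + 4·M_1 + 1·M_2 = 6(Δ_1 - Δ_0) = 72
Natural end conditions: M_0 = M_2 = 0.
Solving the tridiagonal system: M_0 = 0, M_1 = 18, M_2 = 0.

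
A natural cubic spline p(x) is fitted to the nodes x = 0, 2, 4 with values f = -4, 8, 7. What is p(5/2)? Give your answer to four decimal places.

Let M_i = p''(x_i). Step sizes h_i = 2, 2; slopes of the chords Δ_i = (y_(i+1) - y_i)/h_i = 6, -1/2.
  2·M_0 + 8·M_1 + 2·M_2 = 6(Δ_1 - Δ_0) = -39
Natural end conditions: M_0 = M_2 = 0.
Hence M_0 = 0, M_1 = -39/8, M_2 = 0.
On [2, 4], p(x) = 8 + 11/4·(x - 2) - 39/16·(x - 2)² + 13/32·(x - 2)³.
With (x - 2) = 1/2: p(5/2) = 2257/256.

8.8164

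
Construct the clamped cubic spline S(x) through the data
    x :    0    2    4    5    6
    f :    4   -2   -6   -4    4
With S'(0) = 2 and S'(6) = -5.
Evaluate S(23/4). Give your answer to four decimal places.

3.8795

Let m_i = S''(x_i). Step sizes h_i = 2, 2, 1, 1; slopes of the chords Δ_i = (y_(i+1) - y_i)/h_i = -3, -2, 2, 8.
  2·m_0 + 8·m_1 + 2·m_2 = 6(Δ_1 - Δ_0) = 6
  2·m_1 + 6·m_2 + 1·m_3 = 6(Δ_2 - Δ_1) = 24
  1·m_2 + 4·m_3 + 1·m_4 = 6(Δ_3 - Δ_2) = 36
Clamped end conditions give two more equations: 2h_0·m_0 + h_0·m_1 = 6(Δ_0 - S'(0)) = -30 and h_3·m_3 + 2h_3·m_4 = 6(S'(6) - Δ_3) = -78.
Solving: m_0 = -191/21, m_1 = 67/21, m_2 = -2/3, m_3 = 454/21, m_4 = -1046/21.
On [5, 6], S(x) = -4 + 191/21·(x - 5) + 227/21·(x - 5)² - 250/21·(x - 5)³.
With (x - 5) = 3/4: S(23/4) = 869/224.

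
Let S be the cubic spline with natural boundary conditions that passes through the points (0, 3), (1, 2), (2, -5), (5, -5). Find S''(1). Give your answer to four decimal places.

-10.6452

Put m_i = S'' at the i-th knot. Here h = (1, 1, 3) and Δ = (-1, -7, 0), so the interior equations h_(i-1)·m_(i-1) + 2(h_(i-1)+h_i)·m_i + h_i·m_(i+1) = 6(Δ_i − Δ_(i-1)) read
  1·m_0 + 4·m_1 + 1·m_2 = 6(Δ_1 - Δ_0) = -36
  1·m_1 + 8·m_2 + 3·m_3 = 6(Δ_2 - Δ_1) = 42
Natural end conditions: m_0 = m_3 = 0.
Forward elimination and back-substitution give m_0 = 0, m_1 = -330/31, m_2 = 204/31, m_3 = 0.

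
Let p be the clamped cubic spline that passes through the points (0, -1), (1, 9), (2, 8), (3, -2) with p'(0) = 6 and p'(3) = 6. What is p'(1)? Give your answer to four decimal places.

8.2000

Write σ_i for p''(x_i). With h_i = 1, 1, 1 and divided differences Δ_i = 10, -1, -10, the continuity of p' gives the tridiagonal system
  1·σ_0 + 4·σ_1 + 1·σ_2 = 6(Δ_1 - Δ_0) = -66
  1·σ_1 + 4·σ_2 + 1·σ_3 = 6(Δ_2 - Δ_1) = -54
Clamped end conditions give two more equations: 2h_0·σ_0 + h_0·σ_1 = 6(Δ_0 - p'(0)) = 24 and h_2·σ_2 + 2h_2·σ_3 = 6(p'(3) - Δ_2) = 96.
Solving the tridiagonal system: σ_0 = 98/5, σ_1 = -76/5, σ_2 = -124/5, σ_3 = 302/5.
On [1, 2], p'(x) = b_1 + 2c_1·(x - 1) + 3d_1·(x - 1)² with b_1 = Δ_1 - h_1(2σ_1 + σ_2)/6 = 41/5, c_1 = σ_1/2 = -38/5, d_1 = (σ_2 - σ_1)/(6h_1) = -8/5. So p'(1) = 41/5.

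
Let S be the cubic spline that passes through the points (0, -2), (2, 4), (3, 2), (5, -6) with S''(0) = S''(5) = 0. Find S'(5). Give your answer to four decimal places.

-4.4000

Let σ_i = S''(x_i). Step sizes h_i = 2, 1, 2; slopes of the chords Δ_i = (y_(i+1) - y_i)/h_i = 3, -2, -4.
  2·σ_0 + 6·σ_1 + 1·σ_2 = 6(Δ_1 - Δ_0) = -30
  1·σ_1 + 6·σ_2 + 2·σ_3 = 6(Δ_2 - Δ_1) = -12
Natural end conditions: σ_0 = σ_3 = 0.
Solving the tridiagonal system: σ_0 = 0, σ_1 = -24/5, σ_2 = -6/5, σ_3 = 0.
On [3, 5], S'(x) = b_2 + 2c_2·(x - 3) + 3d_2·(x - 3)² with b_2 = Δ_2 - h_2(2σ_2 + σ_3)/6 = -16/5, c_2 = σ_2/2 = -3/5, d_2 = (σ_3 - σ_2)/(6h_2) = 1/10. So S'(5) = -22/5.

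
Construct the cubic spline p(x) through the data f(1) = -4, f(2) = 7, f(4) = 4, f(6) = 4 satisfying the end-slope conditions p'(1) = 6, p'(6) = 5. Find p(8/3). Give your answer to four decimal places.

With M_i denoting the second derivative at x_i, h_i = 1, 2, 2, and Δ_i = (y_(i+1) − y_i)/h_i = 11, -3/2, 0:
  1·M_0 + 6·M_1 + 2·M_2 = 6(Δ_1 - Δ_0) = -75
  2·M_1 + 8·M_2 + 2·M_3 = 6(Δ_2 - Δ_1) = 9
Clamped end conditions give two more equations: 2h_0·M_0 + h_0·M_1 = 6(Δ_0 - p'(1)) = 30 and h_2·M_2 + 2h_2·M_3 = 6(p'(6) - Δ_2) = 30.
Solving: M_0 = 551/23, M_1 = -412/23, M_2 = 98/23, M_3 = 247/46.
On [2, 4], p(x) = 7 + 415/46·(x - 2) - 206/23·(x - 2)² + 85/46·(x - 2)³.
With (x - 2) = 2/3: p(8/3) = 5950/621.

9.5813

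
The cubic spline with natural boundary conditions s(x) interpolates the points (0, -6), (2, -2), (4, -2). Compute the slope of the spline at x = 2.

Put M_i = s'' at the i-th knot. Here h = (2, 2) and Δ = (2, 0), so the interior equations h_(i-1)·M_(i-1) + 2(h_(i-1)+h_i)·M_i + h_i·M_(i+1) = 6(Δ_i − Δ_(i-1)) read
  2·M_0 + 8·M_1 + 2·M_2 = 6(Δ_1 - Δ_0) = -12
Natural end conditions: M_0 = M_2 = 0.
Forward elimination and back-substitution give M_0 = 0, M_1 = -3/2, M_2 = 0.
On [2, 4], s'(x) = b_1 + 2c_1·(x - 2) + 3d_1·(x - 2)² with b_1 = Δ_1 - h_1(2M_1 + M_2)/6 = 1, c_1 = M_1/2 = -3/4, d_1 = (M_2 - M_1)/(6h_1) = 1/8. So s'(2) = 1.

1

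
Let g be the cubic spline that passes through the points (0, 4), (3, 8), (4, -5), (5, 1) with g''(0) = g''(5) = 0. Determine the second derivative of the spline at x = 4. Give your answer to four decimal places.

32.1935

With m_i denoting the second derivative at x_i, h_i = 3, 1, 1, and Δ_i = (y_(i+1) − y_i)/h_i = 4/3, -13, 6:
  3·m_0 + 8·m_1 + 1·m_2 = 6(Δ_1 - Δ_0) = -86
  1·m_1 + 4·m_2 + 1·m_3 = 6(Δ_2 - Δ_1) = 114
Natural end conditions: m_0 = m_3 = 0.
Solving the tridiagonal system: m_0 = 0, m_1 = -458/31, m_2 = 998/31, m_3 = 0.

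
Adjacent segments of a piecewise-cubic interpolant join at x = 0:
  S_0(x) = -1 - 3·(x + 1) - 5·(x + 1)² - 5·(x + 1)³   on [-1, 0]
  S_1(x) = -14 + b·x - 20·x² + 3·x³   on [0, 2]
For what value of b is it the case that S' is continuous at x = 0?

S_0'(x) = -3 - 10·(x + 1) - 15·(x + 1)², so S_0'(0) = -28. On the right, S_1'(0) = b, so b = -28.

-28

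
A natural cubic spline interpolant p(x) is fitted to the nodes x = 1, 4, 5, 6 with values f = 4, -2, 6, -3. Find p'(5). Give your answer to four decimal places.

0.4194

Write M_i for p''(x_i). With h_i = 3, 1, 1 and divided differences Δ_i = -2, 8, -9, the continuity of p' gives the tridiagonal system
  3·M_0 + 8·M_1 + 1·M_2 = 6(Δ_1 - Δ_0) = 60
  1·M_1 + 4·M_2 + 1·M_3 = 6(Δ_2 - Δ_1) = -102
Natural end conditions: M_0 = M_3 = 0.
Solving the tridiagonal system: M_0 = 0, M_1 = 342/31, M_2 = -876/31, M_3 = 0.
On [5, 6], p'(x) = b_2 + 2c_2·(x - 5) + 3d_2·(x - 5)² with b_2 = Δ_2 - h_2(2M_2 + M_3)/6 = 13/31, c_2 = M_2/2 = -438/31, d_2 = (M_3 - M_2)/(6h_2) = 146/31. So p'(5) = 13/31.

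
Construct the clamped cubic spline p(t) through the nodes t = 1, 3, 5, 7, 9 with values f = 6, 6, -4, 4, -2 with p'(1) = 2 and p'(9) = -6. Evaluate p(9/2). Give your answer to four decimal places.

Put M_i = p'' at the i-th knot. Here h = (2, 2, 2, 2) and Δ = (0, -5, 4, -3), so the interior equations h_(i-1)·M_(i-1) + 2(h_(i-1)+h_i)·M_i + h_i·M_(i+1) = 6(Δ_i − Δ_(i-1)) read
  2·M_0 + 8·M_1 + 2·M_2 = 6(Δ_1 - Δ_0) = -30
  2·M_1 + 8·M_2 + 2·M_3 = 6(Δ_2 - Δ_1) = 54
  2·M_2 + 8·M_3 + 2·M_4 = 6(Δ_3 - Δ_2) = -42
Clamped end conditions give two more equations: 2h_0·M_0 + h_0·M_1 = 6(Δ_0 - p'(1)) = -12 and h_3·M_3 + 2h_3·M_4 = 6(p'(9) - Δ_3) = -18.
Solving: M_0 = 5/28, M_1 = -89/14, M_2 = 41/4, M_3 = -107/14, M_4 = -19/28.
On [3, 5], p(t) = 6 - 117/28·(t - 3) - 89/28·(t - 3)² + 155/112·(t - 3)³.
With (t - 3) = 3/2: p(9/2) = -2463/896.

-2.7489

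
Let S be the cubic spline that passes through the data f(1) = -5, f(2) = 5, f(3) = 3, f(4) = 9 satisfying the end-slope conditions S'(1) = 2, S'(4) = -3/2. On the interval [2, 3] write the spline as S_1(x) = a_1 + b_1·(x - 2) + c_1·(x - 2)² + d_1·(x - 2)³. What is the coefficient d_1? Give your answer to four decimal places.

11.1000

With σ_i denoting the second derivative at x_i, h_i = 1, 1, 1, and Δ_i = (y_(i+1) − y_i)/h_i = 10, -2, 6:
  1·σ_0 + 4·σ_1 + 1·σ_2 = 6(Δ_1 - Δ_0) = -72
  1·σ_1 + 4·σ_2 + 1·σ_3 = 6(Δ_2 - Δ_1) = 48
Clamped end conditions give two more equations: 2h_0·σ_0 + h_0·σ_1 = 6(Δ_0 - S'(1)) = 48 and h_2·σ_2 + 2h_2·σ_3 = 6(S'(4) - Δ_2) = -45.
Solving the tridiagonal system: σ_0 = 631/15, σ_1 = -542/15, σ_2 = 457/15, σ_3 = -566/15.
On [2, 3], with S_1(x) = a_1 + b_1·(x - 2) + c_1·(x - 2)² + d_1·(x - 2)³: c_1 = σ_1/2 = -271/15, d_1 = (σ_2 - σ_1)/(6h_1) = 111/10, b_1 = Δ_1 - h_1(2σ_1 + σ_2)/6 = 149/30.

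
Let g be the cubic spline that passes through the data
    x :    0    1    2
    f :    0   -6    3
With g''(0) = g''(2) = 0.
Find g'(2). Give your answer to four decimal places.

Write M_i for g''(x_i). With h_i = 1, 1 and divided differences Δ_i = -6, 9, the continuity of g' gives the tridiagonal system
  1·M_0 + 4·M_1 + 1·M_2 = 6(Δ_1 - Δ_0) = 90
Natural end conditions: M_0 = M_2 = 0.
Hence M_0 = 0, M_1 = 45/2, M_2 = 0.
On [1, 2], g'(x) = b_1 + 2c_1·(x - 1) + 3d_1·(x - 1)² with b_1 = Δ_1 - h_1(2M_1 + M_2)/6 = 3/2, c_1 = M_1/2 = 45/4, d_1 = (M_2 - M_1)/(6h_1) = -15/4. So g'(2) = 51/4.

12.7500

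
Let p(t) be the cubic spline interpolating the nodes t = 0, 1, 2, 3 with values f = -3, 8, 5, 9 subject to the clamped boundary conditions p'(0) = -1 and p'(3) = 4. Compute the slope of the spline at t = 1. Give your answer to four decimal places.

6.7333

Put m_i = p'' at the i-th knot. Here h = (1, 1, 1) and Δ = (11, -3, 4), so the interior equations h_(i-1)·m_(i-1) + 2(h_(i-1)+h_i)·m_i + h_i·m_(i+1) = 6(Δ_i − Δ_(i-1)) read
  1·m_0 + 4·m_1 + 1·m_2 = 6(Δ_1 - Δ_0) = -84
  1·m_1 + 4·m_2 + 1·m_3 = 6(Δ_2 - Δ_1) = 42
Clamped end conditions give two more equations: 2h_0·m_0 + h_0·m_1 = 6(Δ_0 - p'(0)) = 72 and h_2·m_2 + 2h_2·m_3 = 6(p'(3) - Δ_2) = 0.
Forward elimination and back-substitution give m_0 = 848/15, m_1 = -616/15, m_2 = 356/15, m_3 = -178/15.
On [1, 2], p'(t) = b_1 + 2c_1·(t - 1) + 3d_1·(t - 1)² with b_1 = Δ_1 - h_1(2m_1 + m_2)/6 = 101/15, c_1 = m_1/2 = -308/15, d_1 = (m_2 - m_1)/(6h_1) = 54/5. So p'(1) = 101/15.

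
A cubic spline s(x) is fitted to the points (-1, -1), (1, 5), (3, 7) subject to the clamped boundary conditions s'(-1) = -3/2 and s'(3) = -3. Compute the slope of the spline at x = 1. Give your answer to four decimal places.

4.1250

Let M_i = s''(x_i). Step sizes h_i = 2, 2; slopes of the chords Δ_i = (y_(i+1) - y_i)/h_i = 3, 1.
  2·M_0 + 8·M_1 + 2·M_2 = 6(Δ_1 - Δ_0) = -12
Clamped end conditions give two more equations: 2h_0·M_0 + h_0·M_1 = 6(Δ_0 - s'(-1)) = 27 and h_1·M_1 + 2h_1·M_2 = 6(s'(3) - Δ_1) = -24.
Forward elimination and back-substitution give M_0 = 63/8, M_1 = -9/4, M_2 = -39/8.
On [1, 3], s'(x) = b_1 + 2c_1·(x - 1) + 3d_1·(x - 1)² with b_1 = Δ_1 - h_1(2M_1 + M_2)/6 = 33/8, c_1 = M_1/2 = -9/8, d_1 = (M_2 - M_1)/(6h_1) = -7/32. So s'(1) = 33/8.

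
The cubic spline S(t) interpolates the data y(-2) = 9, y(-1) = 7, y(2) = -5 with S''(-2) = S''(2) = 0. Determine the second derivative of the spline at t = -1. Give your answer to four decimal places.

With m_i denoting the second derivative at x_i, h_i = 1, 3, and Δ_i = (y_(i+1) − y_i)/h_i = -2, -4:
  1·m_0 + 8·m_1 + 3·m_2 = 6(Δ_1 - Δ_0) = -12
Natural end conditions: m_0 = m_2 = 0.
Forward elimination and back-substitution give m_0 = 0, m_1 = -3/2, m_2 = 0.

-1.5000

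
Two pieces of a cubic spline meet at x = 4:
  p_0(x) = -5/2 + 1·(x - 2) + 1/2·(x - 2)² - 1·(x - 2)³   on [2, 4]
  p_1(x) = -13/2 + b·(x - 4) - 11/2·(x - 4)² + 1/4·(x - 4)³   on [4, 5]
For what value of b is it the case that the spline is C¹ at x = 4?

p_0'(x) = 1 + 1·(x - 2) - 3·(x - 2)², so p_0'(4) = -9. On the right, p_1'(4) = b, so b = -9.

-9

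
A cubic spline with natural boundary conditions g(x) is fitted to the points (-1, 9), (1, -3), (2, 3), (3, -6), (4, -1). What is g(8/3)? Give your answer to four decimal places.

-3.1309

Write M_i for g''(x_i). With h_i = 2, 1, 1, 1 and divided differences Δ_i = -6, 6, -9, 5, the continuity of g' gives the tridiagonal system
  2·M_0 + 6·M_1 + 1·M_2 = 6(Δ_1 - Δ_0) = 72
  1·M_1 + 4·M_2 + 1·M_3 = 6(Δ_2 - Δ_1) = -90
  1·M_2 + 4·M_3 + 1·M_4 = 6(Δ_3 - Δ_2) = 84
Natural end conditions: M_0 = M_4 = 0.
Solving: M_0 = 0, M_1 = 762/43, M_2 = -1476/43, M_3 = 1272/43, M_4 = 0.
On [2, 3], g(x) = 3 - 107/43·(x - 2) - 738/43·(x - 2)² + 458/43·(x - 2)³.
With (x - 2) = 2/3: g(8/3) = -3635/1161.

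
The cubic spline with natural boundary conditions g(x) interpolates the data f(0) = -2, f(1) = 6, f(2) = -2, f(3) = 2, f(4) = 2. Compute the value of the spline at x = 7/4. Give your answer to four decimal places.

Put M_i = g'' at the i-th knot. Here h = (1, 1, 1, 1) and Δ = (8, -8, 4, 0), so the interior equations h_(i-1)·M_(i-1) + 2(h_(i-1)+h_i)·M_i + h_i·M_(i+1) = 6(Δ_i − Δ_(i-1)) read
  1·M_0 + 4·M_1 + 1·M_2 = 6(Δ_1 - Δ_0) = -96
  1·M_1 + 4·M_2 + 1·M_3 = 6(Δ_2 - Δ_1) = 72
  1·M_2 + 4·M_3 + 1·M_4 = 6(Δ_3 - Δ_2) = -24
Natural end conditions: M_0 = M_4 = 0.
Solving the tridiagonal system: M_0 = 0, M_1 = -219/7, M_2 = 204/7, M_3 = -93/7, M_4 = 0.
On [1, 2], g(x) = 6 - 17/7·(x - 1) - 219/14·(x - 1)² + 141/14·(x - 1)³.
With (x - 1) = 3/4: g(7/4) = -333/896.

-0.3717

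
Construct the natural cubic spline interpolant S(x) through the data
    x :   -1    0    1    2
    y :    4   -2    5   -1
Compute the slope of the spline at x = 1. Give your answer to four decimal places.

Put M_i = S'' at the i-th knot. Here h = (1, 1, 1) and Δ = (-6, 7, -6), so the interior equations h_(i-1)·M_(i-1) + 2(h_(i-1)+h_i)·M_i + h_i·M_(i+1) = 6(Δ_i − Δ_(i-1)) read
  1·M_0 + 4·M_1 + 1·M_2 = 6(Δ_1 - Δ_0) = 78
  1·M_1 + 4·M_2 + 1·M_3 = 6(Δ_2 - Δ_1) = -78
Natural end conditions: M_0 = M_3 = 0.
Solving: M_0 = 0, M_1 = 26, M_2 = -26, M_3 = 0.
On [1, 2], S'(x) = b_2 + 2c_2·(x - 1) + 3d_2·(x - 1)² with b_2 = Δ_2 - h_2(2M_2 + M_3)/6 = 8/3, c_2 = M_2/2 = -13, d_2 = (M_3 - M_2)/(6h_2) = 13/3. So S'(1) = 8/3.

2.6667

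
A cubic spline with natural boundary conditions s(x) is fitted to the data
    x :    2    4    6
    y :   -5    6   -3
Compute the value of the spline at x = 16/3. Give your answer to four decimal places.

With M_i denoting the second derivative at x_i, h_i = 2, 2, and Δ_i = (y_(i+1) − y_i)/h_i = 11/2, -9/2:
  2·M_0 + 8·M_1 + 2·M_2 = 6(Δ_1 - Δ_0) = -60
Natural end conditions: M_0 = M_2 = 0.
Solving the tridiagonal system: M_0 = 0, M_1 = -15/2, M_2 = 0.
On [4, 6], s(x) = 6 + 1/2·(x - 4) - 15/4·(x - 4)² + 5/8·(x - 4)³.
With (x - 4) = 4/3: s(16/3) = 40/27.

1.4815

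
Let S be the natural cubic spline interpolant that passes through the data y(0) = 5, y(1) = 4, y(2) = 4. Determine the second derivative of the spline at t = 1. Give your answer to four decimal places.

With σ_i denoting the second derivative at x_i, h_i = 1, 1, and Δ_i = (y_(i+1) − y_i)/h_i = -1, 0:
  1·σ_0 + 4·σ_1 + 1·σ_2 = 6(Δ_1 - Δ_0) = 6
Natural end conditions: σ_0 = σ_2 = 0.
Solving the tridiagonal system: σ_0 = 0, σ_1 = 3/2, σ_2 = 0.

1.5000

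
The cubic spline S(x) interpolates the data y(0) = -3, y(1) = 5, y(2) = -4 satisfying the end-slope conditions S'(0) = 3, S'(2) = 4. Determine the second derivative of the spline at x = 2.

65

Put m_i = S'' at the i-th knot. Here h = (1, 1) and Δ = (8, -9), so the interior equations h_(i-1)·m_(i-1) + 2(h_(i-1)+h_i)·m_i + h_i·m_(i+1) = 6(Δ_i − Δ_(i-1)) read
  1·m_0 + 4·m_1 + 1·m_2 = 6(Δ_1 - Δ_0) = -102
Clamped end conditions give two more equations: 2h_0·m_0 + h_0·m_1 = 6(Δ_0 - S'(0)) = 30 and h_1·m_1 + 2h_1·m_2 = 6(S'(2) - Δ_1) = 78.
Solving the tridiagonal system: m_0 = 41, m_1 = -52, m_2 = 65.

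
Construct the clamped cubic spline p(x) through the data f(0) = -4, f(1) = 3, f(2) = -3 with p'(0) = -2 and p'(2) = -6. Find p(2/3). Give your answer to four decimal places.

Put M_i = p'' at the i-th knot. Here h = (1, 1) and Δ = (7, -6), so the interior equations h_(i-1)·M_(i-1) + 2(h_(i-1)+h_i)·M_i + h_i·M_(i+1) = 6(Δ_i − Δ_(i-1)) read
  1·M_0 + 4·M_1 + 1·M_2 = 6(Δ_1 - Δ_0) = -78
Clamped end conditions give two more equations: 2h_0·M_0 + h_0·M_1 = 6(Δ_0 - p'(0)) = 54 and h_1·M_1 + 2h_1·M_2 = 6(p'(2) - Δ_1) = 0.
Forward elimination and back-substitution give M_0 = 89/2, M_1 = -35, M_2 = 35/2.
On [0, 1], p(x) = -4 - 2·x + 89/4·x² - 53/4·x³.
With x = 2/3: p(2/3) = 17/27.

0.6296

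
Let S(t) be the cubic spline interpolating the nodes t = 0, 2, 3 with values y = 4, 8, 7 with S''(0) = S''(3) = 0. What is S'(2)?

Let M_i = S''(x_i). Step sizes h_i = 2, 1; slopes of the chords Δ_i = (y_(i+1) - y_i)/h_i = 2, -1.
  2·M_0 + 6·M_1 + 1·M_2 = 6(Δ_1 - Δ_0) = -18
Natural end conditions: M_0 = M_2 = 0.
Forward elimination and back-substitution give M_0 = 0, M_1 = -3, M_2 = 0.
On [2, 3], S'(t) = b_1 + 2c_1·(t - 2) + 3d_1·(t - 2)² with b_1 = Δ_1 - h_1(2M_1 + M_2)/6 = 0, c_1 = M_1/2 = -3/2, d_1 = (M_2 - M_1)/(6h_1) = 1/2. So S'(2) = 0.

0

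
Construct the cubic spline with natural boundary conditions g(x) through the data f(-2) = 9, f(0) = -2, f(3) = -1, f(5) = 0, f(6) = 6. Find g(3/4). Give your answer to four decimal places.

-2.9770

With M_i denoting the second derivative at x_i, h_i = 2, 3, 2, 1, and Δ_i = (y_(i+1) − y_i)/h_i = -11/2, 1/3, 1/2, 6:
  2·M_0 + 10·M_1 + 3·M_2 = 6(Δ_1 - Δ_0) = 35
  3·M_1 + 10·M_2 + 2·M_3 = 6(Δ_2 - Δ_1) = 1
  2·M_2 + 6·M_3 + 1·M_4 = 6(Δ_3 - Δ_2) = 33
Natural end conditions: M_0 = M_4 = 0.
Solving the tridiagonal system: M_0 = 0, M_1 = 1070/253, M_2 = -615/253, M_3 = 3193/506, M_4 = 0.
On [0, 3], g(x) = -2 - 4069/1518·x + 535/253·x² - 1685/4554·x³.
With x = 3/4: g(3/4) = -96407/32384.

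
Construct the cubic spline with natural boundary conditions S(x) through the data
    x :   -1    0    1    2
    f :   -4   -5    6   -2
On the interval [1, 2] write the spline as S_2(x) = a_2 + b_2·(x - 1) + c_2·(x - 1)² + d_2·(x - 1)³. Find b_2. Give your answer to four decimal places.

3.7333

With M_i denoting the second derivative at x_i, h_i = 1, 1, 1, and Δ_i = (y_(i+1) − y_i)/h_i = -1, 11, -8:
  1·M_0 + 4·M_1 + 1·M_2 = 6(Δ_1 - Δ_0) = 72
  1·M_1 + 4·M_2 + 1·M_3 = 6(Δ_2 - Δ_1) = -114
Natural end conditions: M_0 = M_3 = 0.
Hence M_0 = 0, M_1 = 134/5, M_2 = -176/5, M_3 = 0.
On [1, 2], with S_2(x) = a_2 + b_2·(x - 1) + c_2·(x - 1)² + d_2·(x - 1)³: c_2 = M_2/2 = -88/5, d_2 = (M_3 - M_2)/(6h_2) = 88/15, b_2 = Δ_2 - h_2(2M_2 + M_3)/6 = 56/15.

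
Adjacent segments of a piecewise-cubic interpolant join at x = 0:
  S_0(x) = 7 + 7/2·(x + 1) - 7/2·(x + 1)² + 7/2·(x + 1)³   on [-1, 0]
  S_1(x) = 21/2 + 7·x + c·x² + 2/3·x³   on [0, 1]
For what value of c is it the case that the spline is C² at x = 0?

7

S_0''(x) = -7 + 21·(x + 1), so S_0''(0) = 14. On the right, S_1''(0) = 2c, so c = 7.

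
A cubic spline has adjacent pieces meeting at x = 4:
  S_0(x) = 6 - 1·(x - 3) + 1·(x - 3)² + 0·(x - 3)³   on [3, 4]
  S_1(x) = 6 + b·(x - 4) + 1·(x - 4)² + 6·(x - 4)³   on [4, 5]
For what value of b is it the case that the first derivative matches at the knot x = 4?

1

S_0'(x) = -1 + 2·(x - 3) + 0·(x - 3)², so S_0'(4) = 1. On the right, S_1'(4) = b, so b = 1.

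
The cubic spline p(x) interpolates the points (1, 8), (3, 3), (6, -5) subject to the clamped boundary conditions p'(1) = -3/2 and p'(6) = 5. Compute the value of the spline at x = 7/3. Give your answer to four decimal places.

With m_i denoting the second derivative at x_i, h_i = 2, 3, and Δ_i = (y_(i+1) − y_i)/h_i = -5/2, -8/3:
  2·m_0 + 10·m_1 + 3·m_2 = 6(Δ_1 - Δ_0) = -1
Clamped end conditions give two more equations: 2h_0·m_0 + h_0·m_1 = 6(Δ_0 - p'(1)) = -6 and h_1·m_1 + 2h_1·m_2 = 6(p'(6) - Δ_1) = 46.
Solving the tridiagonal system: m_0 = -1/10, m_1 = -14/5, m_2 = 136/15.
On [1, 3], p(x) = 8 - 3/2·(x - 1) - 1/20·(x - 1)² - 9/40·(x - 1)³.
With (x - 1) = 4/3: p(7/3) = 242/45.

5.3778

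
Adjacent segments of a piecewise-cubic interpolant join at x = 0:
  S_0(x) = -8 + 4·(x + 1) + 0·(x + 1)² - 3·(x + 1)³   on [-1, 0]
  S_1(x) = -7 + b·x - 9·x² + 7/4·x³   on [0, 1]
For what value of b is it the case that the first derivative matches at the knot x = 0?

-5

S_0'(x) = 4 + 0·(x + 1) - 9·(x + 1)², so S_0'(0) = -5. On the right, S_1'(0) = b, so b = -5.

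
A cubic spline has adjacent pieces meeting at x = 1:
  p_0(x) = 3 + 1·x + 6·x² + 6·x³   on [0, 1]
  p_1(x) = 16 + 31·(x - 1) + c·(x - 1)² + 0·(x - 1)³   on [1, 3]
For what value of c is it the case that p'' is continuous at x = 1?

p_0''(x) = 12 + 36·x, so p_0''(1) = 48. On the right, p_1''(1) = 2c, so c = 24.

24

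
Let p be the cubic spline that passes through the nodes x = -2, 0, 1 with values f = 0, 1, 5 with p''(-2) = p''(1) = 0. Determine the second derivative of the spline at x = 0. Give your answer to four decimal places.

3.5000

With M_i denoting the second derivative at x_i, h_i = 2, 1, and Δ_i = (y_(i+1) − y_i)/h_i = 1/2, 4:
  2·M_0 + 6·M_1 + 1·M_2 = 6(Δ_1 - Δ_0) = 21
Natural end conditions: M_0 = M_2 = 0.
Forward elimination and back-substitution give M_0 = 0, M_1 = 7/2, M_2 = 0.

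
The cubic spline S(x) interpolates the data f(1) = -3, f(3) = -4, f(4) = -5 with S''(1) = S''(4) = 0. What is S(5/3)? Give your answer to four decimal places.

-3.2346

With M_i denoting the second derivative at x_i, h_i = 2, 1, and Δ_i = (y_(i+1) − y_i)/h_i = -1/2, -1:
  2·M_0 + 6·M_1 + 1·M_2 = 6(Δ_1 - Δ_0) = -3
Natural end conditions: M_0 = M_2 = 0.
Hence M_0 = 0, M_1 = -1/2, M_2 = 0.
On [1, 3], S(x) = -3 - 1/3·(x - 1) + 0·(x - 1)² - 1/24·(x - 1)³.
With (x - 1) = 2/3: S(5/3) = -262/81.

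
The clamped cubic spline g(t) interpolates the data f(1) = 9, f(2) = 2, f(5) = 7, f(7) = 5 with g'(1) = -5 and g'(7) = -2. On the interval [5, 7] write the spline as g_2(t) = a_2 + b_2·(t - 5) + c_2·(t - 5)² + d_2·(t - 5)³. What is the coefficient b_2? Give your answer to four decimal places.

With σ_i denoting the second derivative at x_i, h_i = 1, 3, 2, and Δ_i = (y_(i+1) − y_i)/h_i = -7, 5/3, -1:
  1·σ_0 + 8·σ_1 + 3·σ_2 = 6(Δ_1 - Δ_0) = 52
  3·σ_1 + 10·σ_2 + 2·σ_3 = 6(Δ_2 - Δ_1) = -16
Clamped end conditions give two more equations: 2h_0·σ_0 + h_0·σ_1 = 6(Δ_0 - g'(1)) = -12 and h_2·σ_2 + 2h_2·σ_3 = 6(g'(7) - Δ_2) = -6.
Forward elimination and back-substitution give σ_0 = -421/39, σ_1 = 374/39, σ_2 = -181/39, σ_3 = 32/39.
On [5, 7], with g_2(t) = a_2 + b_2·(t - 5) + c_2·(t - 5)² + d_2·(t - 5)³: c_2 = σ_2/2 = -181/78, d_2 = (σ_3 - σ_2)/(6h_2) = 71/156, b_2 = Δ_2 - h_2(2σ_2 + σ_3)/6 = 71/39.

1.8205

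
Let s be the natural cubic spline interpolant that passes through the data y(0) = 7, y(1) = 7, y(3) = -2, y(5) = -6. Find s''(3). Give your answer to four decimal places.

Put M_i = s'' at the i-th knot. Here h = (1, 2, 2) and Δ = (0, -9/2, -2), so the interior equations h_(i-1)·M_(i-1) + 2(h_(i-1)+h_i)·M_i + h_i·M_(i+1) = 6(Δ_i − Δ_(i-1)) read
  1·M_0 + 6·M_1 + 2·M_2 = 6(Δ_1 - Δ_0) = -27
  2·M_1 + 8·M_2 + 2·M_3 = 6(Δ_2 - Δ_1) = 15
Natural end conditions: M_0 = M_3 = 0.
Forward elimination and back-substitution give M_0 = 0, M_1 = -123/22, M_2 = 36/11, M_3 = 0.

3.2727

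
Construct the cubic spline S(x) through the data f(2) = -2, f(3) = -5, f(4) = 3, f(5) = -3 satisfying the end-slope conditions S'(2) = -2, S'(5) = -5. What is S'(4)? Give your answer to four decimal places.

Put M_i = S'' at the i-th knot. Here h = (1, 1, 1) and Δ = (-3, 8, -6), so the interior equations h_(i-1)·M_(i-1) + 2(h_(i-1)+h_i)·M_i + h_i·M_(i+1) = 6(Δ_i − Δ_(i-1)) read
  1·M_0 + 4·M_1 + 1·M_2 = 6(Δ_1 - Δ_0) = 66
  1·M_1 + 4·M_2 + 1·M_3 = 6(Δ_2 - Δ_1) = -84
Clamped end conditions give two more equations: 2h_0·M_0 + h_0·M_1 = 6(Δ_0 - S'(2)) = -6 and h_2·M_2 + 2h_2·M_3 = 6(S'(5) - Δ_2) = 6.
Forward elimination and back-substitution give M_0 = -88/5, M_1 = 146/5, M_2 = -166/5, M_3 = 98/5.
On [4, 5], S'(x) = b_2 + 2c_2·(x - 4) + 3d_2·(x - 4)² with b_2 = Δ_2 - h_2(2M_2 + M_3)/6 = 9/5, c_2 = M_2/2 = -83/5, d_2 = (M_3 - M_2)/(6h_2) = 44/5. So S'(4) = 9/5.

1.8000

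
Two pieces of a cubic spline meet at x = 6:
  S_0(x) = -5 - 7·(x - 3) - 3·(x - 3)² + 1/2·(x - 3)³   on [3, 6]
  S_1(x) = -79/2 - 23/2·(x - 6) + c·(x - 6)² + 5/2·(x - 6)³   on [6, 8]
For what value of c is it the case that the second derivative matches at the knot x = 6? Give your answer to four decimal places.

1.5000

S_0''(x) = -6 + 3·(x - 3), so S_0''(6) = 3. On the right, S_1''(6) = 2c, so c = 3/2.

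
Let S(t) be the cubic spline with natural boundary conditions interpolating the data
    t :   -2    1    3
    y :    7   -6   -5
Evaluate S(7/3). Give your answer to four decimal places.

-5.9062

Write M_i for S''(x_i). With h_i = 3, 2 and divided differences Δ_i = -13/3, 1/2, the continuity of S' gives the tridiagonal system
  3·M_0 + 10·M_1 + 2·M_2 = 6(Δ_1 - Δ_0) = 29
Natural end conditions: M_0 = M_2 = 0.
Hence M_0 = 0, M_1 = 29/10, M_2 = 0.
On [1, 3], S(t) = -6 - 43/30·(t - 1) + 29/20·(t - 1)² - 29/120·(t - 1)³.
With (t - 1) = 4/3: S(7/3) = -2392/405.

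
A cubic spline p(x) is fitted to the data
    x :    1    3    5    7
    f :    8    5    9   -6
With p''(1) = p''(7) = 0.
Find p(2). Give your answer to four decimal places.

Let m_i = p''(x_i). Step sizes h_i = 2, 2, 2; slopes of the chords Δ_i = (y_(i+1) - y_i)/h_i = -3/2, 2, -15/2.
  2·m_0 + 8·m_1 + 2·m_2 = 6(Δ_1 - Δ_0) = 21
  2·m_1 + 8·m_2 + 2·m_3 = 6(Δ_2 - Δ_1) = -57
Natural end conditions: m_0 = m_3 = 0.
Solving: m_0 = 0, m_1 = 47/10, m_2 = -83/10, m_3 = 0.
On [1, 3], p(x) = 8 - 46/15·(x - 1) + 0·(x - 1)² + 47/120·(x - 1)³.
With (x - 1) = 1: p(2) = 213/40.

5.3250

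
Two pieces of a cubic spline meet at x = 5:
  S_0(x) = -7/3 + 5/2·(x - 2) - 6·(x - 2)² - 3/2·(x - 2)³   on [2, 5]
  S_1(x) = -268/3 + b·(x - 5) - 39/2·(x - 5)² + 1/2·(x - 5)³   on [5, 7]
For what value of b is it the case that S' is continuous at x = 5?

S_0'(x) = 5/2 - 12·(x - 2) - 9/2·(x - 2)², so S_0'(5) = -74. On the right, S_1'(5) = b, so b = -74.

-74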